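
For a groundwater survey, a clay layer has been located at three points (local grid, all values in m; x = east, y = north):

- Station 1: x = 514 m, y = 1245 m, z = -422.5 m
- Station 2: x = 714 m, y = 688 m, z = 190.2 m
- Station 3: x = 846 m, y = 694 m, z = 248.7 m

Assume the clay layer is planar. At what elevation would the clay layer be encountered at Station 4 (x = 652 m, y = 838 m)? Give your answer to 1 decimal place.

21.2 m

Two edge vectors: Station 1→Station 2 = (200, -557, 612.7), Station 1→Station 3 = (332, -551, 671.2).
Normal n = (Station 1→Station 2) × (Station 1→Station 3) = (-36260.7, 69176.4, 74724).
So ∂z/∂x = −n_x/n_z = 0.485262 and ∂z/∂y = −n_y/n_z = −0.925759.
Intercept c from Station 1: -422.5 − 249.42 + 1152.57 = 480.65.
At (652, 838): z = 316.4 − 775.8 + 480.65 = 21.2 m.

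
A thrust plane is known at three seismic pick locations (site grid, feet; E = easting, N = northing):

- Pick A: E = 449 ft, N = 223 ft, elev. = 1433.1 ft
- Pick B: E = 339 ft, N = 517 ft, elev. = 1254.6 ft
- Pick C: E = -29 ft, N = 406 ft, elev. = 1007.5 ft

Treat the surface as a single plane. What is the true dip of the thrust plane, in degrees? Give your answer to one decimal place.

Let the plane be z = a·E + b·N + c.
Pick B−Pick A: −110a + 294b = −178.5;  Pick C−Pick A: −478a + 183b = −425.6.
Solving gives a = 0.76793, b = −0.31982.
Gradient magnitude |∇z| = √(a² + b²) = √(0.58972 + 0.10229) = 0.83187.
True dip = arctan(0.83187) = 39.8°, dipping toward WNW (azimuth ≈ 293°).

39.8°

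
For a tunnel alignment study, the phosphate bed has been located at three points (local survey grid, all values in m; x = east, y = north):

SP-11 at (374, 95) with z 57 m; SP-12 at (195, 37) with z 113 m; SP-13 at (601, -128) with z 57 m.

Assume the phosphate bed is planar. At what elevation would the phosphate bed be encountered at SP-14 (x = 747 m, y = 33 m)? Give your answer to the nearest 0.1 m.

-15.9 m

Two edge vectors: SP-11→SP-12 = (-179, -58, 56), SP-11→SP-13 = (227, -223, 0).
Normal n = (SP-11→SP-12) × (SP-11→SP-13) = (12488, 12712, 53083).
So ∂z/∂x = −n_x/n_z = −0.23525 and ∂z/∂y = −n_y/n_z = −0.23947.
Intercept c from SP-11: 57 + 87.99 + 22.75 = 167.74.
At (747, 33): z = −175.7 − 7.9 + 167.74 = -15.9 m.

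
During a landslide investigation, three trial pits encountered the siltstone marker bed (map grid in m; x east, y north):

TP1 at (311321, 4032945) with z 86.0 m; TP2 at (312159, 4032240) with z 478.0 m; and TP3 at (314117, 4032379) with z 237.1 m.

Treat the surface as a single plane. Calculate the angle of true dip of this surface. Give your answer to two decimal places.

33.11°

Let the plane be z = a·x + b·y + c.
TP2−TP1: 838a − 705b = 392;  TP3−TP1: 2796a − 566b = 151.1.
Solving gives a = −0.07706, b = −0.64762.
Gradient magnitude |∇z| = √(a² + b²) = √(0.00594 + 0.41942) = 0.65219.
True dip = arctan(0.65219) = 33.11°, dipping toward N (azimuth ≈ 007°).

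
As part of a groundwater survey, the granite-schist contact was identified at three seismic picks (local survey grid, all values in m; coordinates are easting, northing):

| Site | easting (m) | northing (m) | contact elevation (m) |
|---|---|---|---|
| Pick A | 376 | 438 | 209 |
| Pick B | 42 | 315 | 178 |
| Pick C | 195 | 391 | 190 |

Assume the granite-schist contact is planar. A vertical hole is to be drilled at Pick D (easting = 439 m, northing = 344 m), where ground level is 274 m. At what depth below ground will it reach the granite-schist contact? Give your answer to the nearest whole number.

Let the plane be z = a·easting + b·northing + c.
Pick B−Pick A: −334a − 123b = −31;  Pick C−Pick A: −181a − 47b = −19.
Solving gives a = 0.13404, b = −0.11196.
Then c = 209 − a·376 − b·438 = 207.64.
At (439, 344): z_contact = 58.8 − 38.5 + 207.64 = 228.0 m.
Depth below ground = 274 − 228.0 = 46 m.

46 m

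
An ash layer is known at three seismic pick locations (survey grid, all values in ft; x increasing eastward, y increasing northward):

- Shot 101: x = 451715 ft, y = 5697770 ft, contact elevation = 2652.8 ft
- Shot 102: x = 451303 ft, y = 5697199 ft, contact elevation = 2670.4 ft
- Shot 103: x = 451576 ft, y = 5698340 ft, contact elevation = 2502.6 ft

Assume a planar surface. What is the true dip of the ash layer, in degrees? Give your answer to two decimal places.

17.55°

Two edge vectors: Shot 101→Shot 102 = (-412, -571, 17.6), Shot 101→Shot 103 = (-139, 570, -150.2).
Normal n = (Shot 101→Shot 102) × (Shot 101→Shot 103) = (75732.2, -64328.8, -314209).
So ∂z/∂x = −n_x/n_z = 0.24102 and ∂z/∂y = −n_y/n_z = −0.20473.
Gradient magnitude |∇z| = √(a² + b²) = √(0.05809 + 0.04192) = 0.31624.
True dip = arctan(0.31624) = 17.55°, dipping toward NW (azimuth ≈ 310°).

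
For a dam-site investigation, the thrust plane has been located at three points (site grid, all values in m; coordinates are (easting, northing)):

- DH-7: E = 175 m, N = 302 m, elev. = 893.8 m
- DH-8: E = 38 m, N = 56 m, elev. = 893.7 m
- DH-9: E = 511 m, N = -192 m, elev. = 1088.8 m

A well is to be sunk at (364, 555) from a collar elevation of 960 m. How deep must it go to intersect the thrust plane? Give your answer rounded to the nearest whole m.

Let the plane be z = a·E + b·N + c.
DH-8−DH-7: −137a − 246b = −0.1;  DH-9−DH-7: 336a − 494b = 195.
Solving gives a = 0.31942, b = −0.17748.
Then c = 893.8 − a·175 − b·302 = 891.50.
At (364, 555): z_contact = 116.3 − 98.5 + 891.50 = 909.3 m.
Depth below ground = 960 − 909.3 = 51 m.

51 m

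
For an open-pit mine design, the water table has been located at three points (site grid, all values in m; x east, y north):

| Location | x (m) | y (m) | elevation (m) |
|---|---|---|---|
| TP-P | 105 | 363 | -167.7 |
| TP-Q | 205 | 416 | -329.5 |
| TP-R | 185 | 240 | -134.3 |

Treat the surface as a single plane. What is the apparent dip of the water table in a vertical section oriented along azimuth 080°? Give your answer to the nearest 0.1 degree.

Two edge vectors: TP-P→TP-Q = (100, 53, -161.8), TP-P→TP-R = (80, -123, 33.4).
Normal n = (TP-P→TP-Q) × (TP-P→TP-R) = (-18131.2, -16284, -16540).
So ∂z/∂x = −n_x/n_z = −1.09620 and ∂z/∂y = −n_y/n_z = −0.98452.
Unit vector along 080° is (sin 80°, cos 80°) = (0.9848, 0.1736).
Slope in that direction = a·(0.9848) + b·(0.1736) = −1.25051.
Apparent dip = arctan|1.25051| = 51.4° (true dip is 55.8°, so apparent ≤ true as expected).

51.4°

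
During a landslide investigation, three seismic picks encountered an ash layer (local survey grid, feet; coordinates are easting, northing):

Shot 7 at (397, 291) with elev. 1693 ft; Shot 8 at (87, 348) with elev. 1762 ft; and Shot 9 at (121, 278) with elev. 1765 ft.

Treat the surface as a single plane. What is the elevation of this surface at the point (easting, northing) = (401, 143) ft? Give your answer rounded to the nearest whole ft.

Two edge vectors: Shot 7→Shot 8 = (-310, 57, 69), Shot 7→Shot 9 = (-276, -13, 72).
Normal n = (Shot 7→Shot 8) × (Shot 7→Shot 9) = (5001, 3276, 19762).
So ∂z/∂easting = −n_x/n_z = −0.25306 and ∂z/∂northing = −n_y/n_z = −0.16577.
Intercept c from Shot 7: 1693 + 100.47 + 48.24 = 1841.71.
At (401, 143): z = −101.5 − 23.7 + 1841.71 = 1716.5 ft.

1717 ft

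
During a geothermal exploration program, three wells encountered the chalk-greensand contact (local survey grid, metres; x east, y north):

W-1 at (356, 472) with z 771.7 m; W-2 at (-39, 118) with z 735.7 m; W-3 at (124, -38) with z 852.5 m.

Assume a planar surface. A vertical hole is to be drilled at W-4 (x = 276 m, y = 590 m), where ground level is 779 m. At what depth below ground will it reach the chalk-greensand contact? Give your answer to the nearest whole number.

Let the plane be z = a·x + b·y + c.
W-2−W-1: −395a − 354b = −36;  W-3−W-1: −232a − 510b = 80.8.
Solving gives a = 0.39358, b = −0.33747.
Then c = 771.7 − a·356 − b·472 = 790.87.
At (276, 590): z_contact = 108.6 − 199.1 + 790.87 = 700.4 m.
Depth below ground = 779 − 700.4 = 79 m.

79 m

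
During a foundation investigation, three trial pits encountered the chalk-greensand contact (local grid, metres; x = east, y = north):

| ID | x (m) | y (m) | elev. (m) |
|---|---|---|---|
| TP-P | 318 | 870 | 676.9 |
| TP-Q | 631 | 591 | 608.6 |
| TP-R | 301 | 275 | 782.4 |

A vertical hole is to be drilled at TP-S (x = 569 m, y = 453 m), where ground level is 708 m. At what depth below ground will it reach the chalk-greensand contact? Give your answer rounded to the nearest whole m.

Two edge vectors: TP-P→TP-Q = (313, -279, -68.3), TP-P→TP-R = (-17, -595, 105.5).
Normal n = (TP-P→TP-Q) × (TP-P→TP-R) = (-70073, -31860.4, -190978).
So ∂z/∂x = −n_x/n_z = −0.36692 and ∂z/∂y = −n_y/n_z = −0.16683.
Intercept c from TP-P: 676.9 + 116.68 + 145.14 = 938.72.
At (569, 453): z_contact = −208.8 − 75.6 + 938.72 = 654.4 m.
Depth below ground = 708 − 654.4 = 54 m.

54 m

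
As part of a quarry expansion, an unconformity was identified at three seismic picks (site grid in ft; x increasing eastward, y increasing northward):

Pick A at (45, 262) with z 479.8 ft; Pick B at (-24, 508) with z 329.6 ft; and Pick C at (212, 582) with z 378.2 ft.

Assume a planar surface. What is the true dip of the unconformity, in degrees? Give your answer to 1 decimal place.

32.0°

Let the plane be z = a·x + b·y + c.
Pick B−Pick A: −69a + 246b = −150.2;  Pick C−Pick A: 167a + 320b = −101.6.
Solving gives a = 0.36526, b = −0.50812.
Gradient magnitude |∇z| = √(a² + b²) = √(0.13341 + 0.25818) = 0.62578.
True dip = arctan(0.62578) = 32.0°, dipping toward NW (azimuth ≈ 324°).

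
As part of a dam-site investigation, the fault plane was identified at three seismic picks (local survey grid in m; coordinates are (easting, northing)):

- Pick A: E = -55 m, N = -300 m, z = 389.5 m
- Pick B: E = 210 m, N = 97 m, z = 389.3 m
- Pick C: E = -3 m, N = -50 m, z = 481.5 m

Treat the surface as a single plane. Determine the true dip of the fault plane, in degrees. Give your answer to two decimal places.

43.95°

Let the plane be z = a·E + b·N + c.
Pick B−Pick A: 265a + 397b = −0.2;  Pick C−Pick A: 52a + 250b = 92.
Solving gives a = −0.80196, b = 0.53481.
Gradient magnitude |∇z| = √(a² + b²) = √(0.64313 + 0.28602) = 0.96393.
True dip = arctan(0.96393) = 43.95°, dipping toward ESE (azimuth ≈ 124°).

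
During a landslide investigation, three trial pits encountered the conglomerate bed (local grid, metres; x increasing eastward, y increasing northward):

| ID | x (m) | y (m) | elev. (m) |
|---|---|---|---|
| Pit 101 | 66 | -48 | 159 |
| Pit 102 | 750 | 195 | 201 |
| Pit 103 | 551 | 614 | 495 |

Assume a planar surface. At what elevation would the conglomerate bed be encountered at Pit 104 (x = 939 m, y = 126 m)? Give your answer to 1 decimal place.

127.5 m

Two edge vectors: Pit 101→Pit 102 = (684, 243, 42), Pit 101→Pit 103 = (485, 662, 336).
Normal n = (Pit 101→Pit 102) × (Pit 101→Pit 103) = (53844, -209454, 334953).
So ∂z/∂x = −n_x/n_z = −0.16075 and ∂z/∂y = −n_y/n_z = 0.62532.
Intercept c from Pit 101: 159 + 10.61 + 30.02 = 199.63.
At (939, 126): z = −150.9 + 78.8 + 199.63 = 127.5 m.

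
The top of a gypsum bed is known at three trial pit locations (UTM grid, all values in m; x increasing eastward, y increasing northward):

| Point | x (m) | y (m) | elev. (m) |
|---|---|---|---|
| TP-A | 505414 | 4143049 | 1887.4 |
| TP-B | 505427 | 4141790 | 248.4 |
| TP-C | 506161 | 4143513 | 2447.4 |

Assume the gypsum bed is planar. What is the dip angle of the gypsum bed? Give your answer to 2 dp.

52.49°

Two edge vectors: TP-A→TP-B = (13, -1259, -1639), TP-A→TP-C = (747, 464, 560).
Normal n = (TP-A→TP-B) × (TP-A→TP-C) = (55456, -1231613, 946505).
So ∂z/∂x = −n_x/n_z = −0.05859 and ∂z/∂y = −n_y/n_z = 1.30122.
Gradient magnitude |∇z| = √(a² + b²) = √(0.00343 + 1.69318) = 1.30254.
True dip = arctan(1.30254) = 52.49°, dipping toward S (azimuth ≈ 177°).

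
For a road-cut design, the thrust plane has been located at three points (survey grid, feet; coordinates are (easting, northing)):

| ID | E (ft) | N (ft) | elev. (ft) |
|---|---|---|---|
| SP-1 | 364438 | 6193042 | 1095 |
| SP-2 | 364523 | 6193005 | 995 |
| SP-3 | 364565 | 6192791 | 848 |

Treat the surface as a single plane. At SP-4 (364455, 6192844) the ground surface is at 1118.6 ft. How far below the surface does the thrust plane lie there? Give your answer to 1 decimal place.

Two edge vectors: SP-1→SP-2 = (85, -37, -100), SP-1→SP-3 = (127, -251, -247).
Normal n = (SP-1→SP-2) × (SP-1→SP-3) = (-15961, 8295, -16636).
So ∂z/∂E = −n_x/n_z = −0.959425343 and ∂z/∂N = −n_y/n_z = 0.498617456.
Intercept c from SP-1: 1095 + 349651.05 − 3087958.85 = −2737212.79.
At (364455, 6192844): z_contact = −349667.36 + 3087860.12 − 2737212.79 = 979.96 ft.
Depth below ground = 1118.6 − 979.96 = 138.6 ft.

138.6 ft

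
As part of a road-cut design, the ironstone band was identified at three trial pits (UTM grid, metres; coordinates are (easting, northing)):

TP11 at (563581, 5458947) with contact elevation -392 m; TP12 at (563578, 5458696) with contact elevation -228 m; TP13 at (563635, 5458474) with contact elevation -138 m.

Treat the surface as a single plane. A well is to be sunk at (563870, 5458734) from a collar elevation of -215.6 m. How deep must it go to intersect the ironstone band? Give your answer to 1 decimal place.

Two edge vectors: TP11→TP12 = (-3, -251, 164), TP11→TP13 = (54, -473, 254).
Normal n = (TP11→TP12) × (TP11→TP13) = (13818, 9618, 14973).
So ∂z/∂E = −n_x/n_z = −0.922861150 and ∂z/∂N = −n_y/n_z = −0.642356241.
Intercept c from TP11: -392 + 520107.01 + 3506588.68 = 4026303.69.
At (563870, 5458734): z_contact = −520373.72 − 3506451.85 + 4026303.69 = -521.88 m.
Depth below ground = -215.6 − (-521.88) = 306.3 m.

306.3 m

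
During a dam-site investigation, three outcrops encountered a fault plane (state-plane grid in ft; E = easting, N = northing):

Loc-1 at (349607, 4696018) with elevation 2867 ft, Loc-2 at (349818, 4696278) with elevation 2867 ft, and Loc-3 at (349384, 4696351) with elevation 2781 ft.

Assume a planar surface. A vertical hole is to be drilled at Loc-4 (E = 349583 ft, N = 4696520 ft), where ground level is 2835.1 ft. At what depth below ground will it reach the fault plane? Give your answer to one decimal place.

Two edge vectors: Loc-1→Loc-2 = (211, 260, 0), Loc-1→Loc-3 = (-223, 333, -86).
Normal n = (Loc-1→Loc-2) × (Loc-1→Loc-3) = (-22360, 18146, 128243).
So ∂z/∂E = −n_x/n_z = 0.174356495 and ∂z/∂N = −n_y/n_z = −0.141497002.
Intercept c from Loc-1: 2867 − 60956.25 + 664472.47 = 606383.22.
At (349583, 4696520): z_contact = 60952.07 − 664543.50 + 606383.22 = 2791.78 ft.
Depth below ground = 2835.1 − 2791.78 = 43.3 ft.

43.3 ft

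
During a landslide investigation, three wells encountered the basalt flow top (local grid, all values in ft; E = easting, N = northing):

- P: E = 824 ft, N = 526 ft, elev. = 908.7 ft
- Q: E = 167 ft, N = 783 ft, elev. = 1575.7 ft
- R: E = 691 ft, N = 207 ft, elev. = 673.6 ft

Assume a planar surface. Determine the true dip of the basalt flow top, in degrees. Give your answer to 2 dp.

49.65°

Let the plane be z = a·E + b·N + c.
Q−P: −657a + 257b = 667;  R−P: −133a − 319b = −235.1.
Solving gives a = −0.62500, b = 0.99757.
Gradient magnitude |∇z| = √(a² + b²) = √(0.39062 + 0.99515) = 1.17719.
True dip = arctan(1.17719) = 49.65°, dipping toward SSE (azimuth ≈ 148°).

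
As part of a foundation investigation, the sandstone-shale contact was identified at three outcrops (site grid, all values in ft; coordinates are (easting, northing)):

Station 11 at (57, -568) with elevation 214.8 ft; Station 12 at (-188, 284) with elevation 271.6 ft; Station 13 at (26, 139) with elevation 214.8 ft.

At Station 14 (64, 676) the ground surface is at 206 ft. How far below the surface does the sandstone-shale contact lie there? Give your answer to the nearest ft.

Two edge vectors: Station 11→Station 12 = (-245, 852, 56.8), Station 11→Station 13 = (-31, 707, 0).
Normal n = (Station 11→Station 12) × (Station 11→Station 13) = (-40157.6, -1760.8, -146803).
So ∂z/∂E = −n_x/n_z = −0.27355 and ∂z/∂N = −n_y/n_z = −0.01199.
Intercept c from Station 11: 214.8 + 15.59 − 6.81 = 223.58.
At (64, 676): z_contact = −17.5 − 8.1 + 223.58 = 198.0 ft.
Depth below ground = 206 − 198.0 = 8 ft.

8 ft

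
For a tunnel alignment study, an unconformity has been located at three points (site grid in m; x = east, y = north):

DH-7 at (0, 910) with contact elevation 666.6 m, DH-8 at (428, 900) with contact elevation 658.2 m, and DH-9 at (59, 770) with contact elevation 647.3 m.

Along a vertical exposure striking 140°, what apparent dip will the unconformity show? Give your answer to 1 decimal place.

Two edge vectors: DH-7→DH-8 = (428, -10, -8.4), DH-7→DH-9 = (59, -140, -19.3).
Normal n = (DH-7→DH-8) × (DH-7→DH-9) = (-983, 7764.8, -59330).
So ∂z/∂x = −n_x/n_z = −0.01657 and ∂z/∂y = −n_y/n_z = 0.13087.
Unit vector along 140° is (sin 140°, cos 140°) = (0.6428, -0.7660).
Slope in that direction = a·(0.6428) + b·(-0.7660) = −0.11091.
Apparent dip = arctan|0.11091| = 6.3° (true dip is 7.5°, so apparent ≤ true as expected).

6.3°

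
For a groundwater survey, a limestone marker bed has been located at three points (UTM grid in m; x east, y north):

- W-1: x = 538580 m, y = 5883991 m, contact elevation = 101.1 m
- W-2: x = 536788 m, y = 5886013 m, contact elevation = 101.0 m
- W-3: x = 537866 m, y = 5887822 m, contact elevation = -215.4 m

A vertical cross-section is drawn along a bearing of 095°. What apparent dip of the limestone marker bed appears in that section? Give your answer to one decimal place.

6.2°

Two edge vectors: W-1→W-2 = (-1792, 2022, -0.1), W-1→W-3 = (-714, 3831, -316.5).
Normal n = (W-1→W-2) × (W-1→W-3) = (-639579.9, -567096.6, -5421444).
So ∂z/∂x = −n_x/n_z = −0.11797 and ∂z/∂y = −n_y/n_z = −0.10460.
Unit vector along 095° is (sin 95°, cos 95°) = (0.9962, -0.0872).
Slope in that direction = a·(0.9962) + b·(-0.0872) = −0.10841.
Apparent dip = arctan|0.10841| = 6.2° (true dip is 9.0°, so apparent ≤ true as expected).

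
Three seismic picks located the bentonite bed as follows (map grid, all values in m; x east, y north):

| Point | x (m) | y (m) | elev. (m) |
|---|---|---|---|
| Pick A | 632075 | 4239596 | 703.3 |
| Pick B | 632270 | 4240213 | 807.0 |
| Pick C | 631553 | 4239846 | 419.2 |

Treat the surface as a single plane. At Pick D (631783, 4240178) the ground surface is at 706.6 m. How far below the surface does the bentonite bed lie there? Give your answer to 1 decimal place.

163.7 m

Two edge vectors: Pick A→Pick B = (195, 617, 103.7), Pick A→Pick C = (-522, 250, -284.1).
Normal n = (Pick A→Pick B) × (Pick A→Pick C) = (-201214.7, 1268.1, 370824).
So ∂z/∂x = −n_x/n_z = 0.542615095 and ∂z/∂y = −n_y/n_z = −0.003419682.
Intercept c from Pick A: 703.3 − 342973.44 + 14498.07 = −327772.07.
At (631783, 4240178): z_contact = 342814.99 − 14500.06 − 327772.07 = 542.87 m.
Depth below ground = 706.6 − 542.87 = 163.7 m.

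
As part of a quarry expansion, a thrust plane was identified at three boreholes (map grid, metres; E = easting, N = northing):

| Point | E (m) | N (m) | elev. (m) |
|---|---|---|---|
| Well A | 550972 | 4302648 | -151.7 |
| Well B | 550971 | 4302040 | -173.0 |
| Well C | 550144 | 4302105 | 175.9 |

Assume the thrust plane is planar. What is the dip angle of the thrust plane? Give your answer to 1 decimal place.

22.8°

Two edge vectors: Well A→Well B = (-1, -608, -21.3), Well A→Well C = (-828, -543, 327.6).
Normal n = (Well A→Well B) × (Well A→Well C) = (-210746.7, 17964, -502881).
So ∂z/∂E = −n_x/n_z = −0.41908 and ∂z/∂N = −n_y/n_z = 0.03572.
Gradient magnitude |∇z| = √(a² + b²) = √(0.17563 + 0.00128) = 0.42060.
True dip = arctan(0.42060) = 22.8°, dipping toward E (azimuth ≈ 095°).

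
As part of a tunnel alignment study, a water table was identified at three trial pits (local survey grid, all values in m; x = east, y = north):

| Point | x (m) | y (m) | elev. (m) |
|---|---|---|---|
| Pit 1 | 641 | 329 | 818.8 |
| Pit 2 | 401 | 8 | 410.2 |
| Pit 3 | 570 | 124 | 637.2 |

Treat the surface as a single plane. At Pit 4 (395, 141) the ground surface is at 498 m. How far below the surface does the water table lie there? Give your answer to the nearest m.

20 m

Two edge vectors: Pit 1→Pit 2 = (-240, -321, -408.6), Pit 1→Pit 3 = (-71, -205, -181.6).
Normal n = (Pit 1→Pit 2) × (Pit 1→Pit 3) = (-25469.4, -14573.4, 26409).
So ∂z/∂x = −n_x/n_z = 0.96442 and ∂z/∂y = −n_y/n_z = 0.55183.
Intercept c from Pit 1: 818.8 − 618.19 − 181.55 = 19.05.
At (395, 141): z_contact = 380.9 + 77.8 + 19.05 = 477.8 m.
Depth below ground = 498 − 477.8 = 20 m.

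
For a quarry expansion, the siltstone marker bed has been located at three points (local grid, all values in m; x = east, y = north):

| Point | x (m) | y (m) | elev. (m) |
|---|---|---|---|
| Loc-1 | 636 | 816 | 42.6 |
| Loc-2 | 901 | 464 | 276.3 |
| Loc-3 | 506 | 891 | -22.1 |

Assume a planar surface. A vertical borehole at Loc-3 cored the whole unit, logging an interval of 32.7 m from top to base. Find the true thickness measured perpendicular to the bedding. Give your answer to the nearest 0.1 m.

Let the plane be z = a·x + b·y + c.
Loc-2−Loc-1: 265a − 352b = 233.7;  Loc-3−Loc-1: −130a + 75b = −64.7.
Solving gives a = 0.20270, b = −0.51132.
|∇z| = √(a²+b²) = 0.55003, so dip δ = arctan(0.55003) = 28.81°.
True thickness = vertical thickness × cos δ = 32.7 × cos 28.81° = 28.7 m.

28.7 m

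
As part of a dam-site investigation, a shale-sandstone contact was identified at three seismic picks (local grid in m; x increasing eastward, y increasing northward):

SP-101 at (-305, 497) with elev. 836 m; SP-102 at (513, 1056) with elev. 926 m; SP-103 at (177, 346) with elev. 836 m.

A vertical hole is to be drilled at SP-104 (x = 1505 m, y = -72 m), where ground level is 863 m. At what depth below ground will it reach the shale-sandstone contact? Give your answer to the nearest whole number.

Two edge vectors: SP-101→SP-102 = (818, 559, 90), SP-101→SP-103 = (482, -151, 0).
Normal n = (SP-101→SP-102) × (SP-101→SP-103) = (13590, 43380, -392956).
So ∂z/∂x = −n_x/n_z = 0.03458 and ∂z/∂y = −n_y/n_z = 0.11039.
Intercept c from SP-101: 836 + 10.55 − 54.87 = 791.68.
At (1505, -72): z_contact = 52.0 − 7.9 + 791.68 = 835.8 m.
Depth below ground = 863 − 835.8 = 27 m.

27 m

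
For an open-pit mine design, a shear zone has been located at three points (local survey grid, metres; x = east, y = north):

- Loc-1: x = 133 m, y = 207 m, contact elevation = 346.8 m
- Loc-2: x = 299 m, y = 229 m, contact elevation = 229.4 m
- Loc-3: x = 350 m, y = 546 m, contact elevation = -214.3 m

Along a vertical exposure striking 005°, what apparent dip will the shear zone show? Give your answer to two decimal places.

Let the plane be z = a·x + b·y + c.
Loc-2−Loc-1: 166a + 22b = −117.4;  Loc-3−Loc-1: 217a + 339b = −561.1.
Solving gives a = −0.53310, b = −1.31392.
Unit vector along 005° is (sin 5°, cos 5°) = (0.0872, 0.9962).
Slope in that direction = a·(0.0872) + b·(0.9962) = −1.35538.
Apparent dip = arctan|1.35538| = 53.58° (true dip is 54.8°, so apparent ≤ true as expected).

53.58°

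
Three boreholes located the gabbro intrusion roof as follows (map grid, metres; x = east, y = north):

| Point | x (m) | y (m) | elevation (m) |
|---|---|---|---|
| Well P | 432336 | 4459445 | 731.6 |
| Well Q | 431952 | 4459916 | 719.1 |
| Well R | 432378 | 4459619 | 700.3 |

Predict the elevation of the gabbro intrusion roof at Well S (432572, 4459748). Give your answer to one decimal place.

653.5 m

Two edge vectors: Well P→Well Q = (-384, 471, -12.5), Well P→Well R = (42, 174, -31.3).
Normal n = (Well P→Well Q) × (Well P→Well R) = (-12567.3, -12544.2, -86598).
So ∂z/∂x = −n_x/n_z = −0.145122289 and ∂z/∂y = −n_y/n_z = −0.144855539.
Intercept c from Well P: 731.6 + 62741.59 + 645975.31 = 709448.50.
At (432572, 4459748): z = −62775.8 − 646019.2 + 709448.50 = 653.5 m.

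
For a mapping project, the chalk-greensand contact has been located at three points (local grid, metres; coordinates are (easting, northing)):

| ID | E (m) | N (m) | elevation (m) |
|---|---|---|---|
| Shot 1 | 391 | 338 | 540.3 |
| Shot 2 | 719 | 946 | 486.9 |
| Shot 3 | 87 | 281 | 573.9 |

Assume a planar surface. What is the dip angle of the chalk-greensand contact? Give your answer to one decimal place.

Two edge vectors: Shot 1→Shot 2 = (328, 608, -53.4), Shot 1→Shot 3 = (-304, -57, 33.6).
Normal n = (Shot 1→Shot 2) × (Shot 1→Shot 3) = (17385, 5212.8, 166136).
So ∂z/∂E = −n_x/n_z = −0.10464 and ∂z/∂N = −n_y/n_z = −0.03138.
Gradient magnitude |∇z| = √(a² + b²) = √(0.01095 + 0.00098) = 0.10925.
True dip = arctan(0.10925) = 6.2°, dipping toward ENE (azimuth ≈ 073°).

6.2°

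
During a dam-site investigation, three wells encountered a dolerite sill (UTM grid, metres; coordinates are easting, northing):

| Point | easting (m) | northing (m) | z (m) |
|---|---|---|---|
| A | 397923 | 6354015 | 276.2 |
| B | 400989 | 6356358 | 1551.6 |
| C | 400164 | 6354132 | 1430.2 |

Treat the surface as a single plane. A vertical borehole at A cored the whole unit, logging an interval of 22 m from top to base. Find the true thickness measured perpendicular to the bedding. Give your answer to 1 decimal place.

Two edge vectors: A→B = (3066, 2343, 1275.4), A→C = (2241, 117, 1154).
Normal n = (A→B) × (A→C) = (2554600.2, -679992.6, -4891941).
So ∂z/∂easting = −n_x/n_z = 0.52221 and ∂z/∂northing = −n_y/n_z = −0.13900.
|∇z| = √(a²+b²) = 0.54039, so dip δ = arctan(0.54039) = 28.39°.
True thickness = vertical thickness × cos δ = 22 × cos 28.39° = 19.4 m.

19.4 m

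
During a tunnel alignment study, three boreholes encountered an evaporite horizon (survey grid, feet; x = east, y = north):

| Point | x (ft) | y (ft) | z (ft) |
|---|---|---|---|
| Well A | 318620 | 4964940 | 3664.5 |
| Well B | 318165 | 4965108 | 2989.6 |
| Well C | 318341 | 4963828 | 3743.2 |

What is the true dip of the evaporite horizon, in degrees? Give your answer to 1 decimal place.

Let the plane be z = a·x + b·y + c.
Well B−Well A: −455a + 168b = −674.9;  Well C−Well A: −279a − 1112b = 78.7.
Solving gives a = 1.33362, b = −0.40538.
Gradient magnitude |∇z| = √(a² + b²) = √(1.77854 + 0.16433) = 1.39387.
True dip = arctan(1.39387) = 54.3°, dipping toward WNW (azimuth ≈ 287°).

54.3°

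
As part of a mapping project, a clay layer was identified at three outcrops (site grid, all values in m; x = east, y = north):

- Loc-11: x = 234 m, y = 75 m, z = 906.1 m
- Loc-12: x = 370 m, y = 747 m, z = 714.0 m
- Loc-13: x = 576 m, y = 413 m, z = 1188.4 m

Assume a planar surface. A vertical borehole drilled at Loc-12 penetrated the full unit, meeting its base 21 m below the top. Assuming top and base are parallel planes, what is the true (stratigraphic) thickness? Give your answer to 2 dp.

11.67 m

Let the plane be z = a·x + b·y + c.
Loc-12−Loc-11: 136a + 672b = −192.1;  Loc-13−Loc-11: 342a + 338b = 282.3.
Solving gives a = 1.38497, b = −0.56616.
|∇z| = √(a²+b²) = 1.49622, so dip δ = arctan(1.49622) = 56.24°.
True thickness = vertical thickness × cos δ = 21 × cos 56.24° = 11.67 m.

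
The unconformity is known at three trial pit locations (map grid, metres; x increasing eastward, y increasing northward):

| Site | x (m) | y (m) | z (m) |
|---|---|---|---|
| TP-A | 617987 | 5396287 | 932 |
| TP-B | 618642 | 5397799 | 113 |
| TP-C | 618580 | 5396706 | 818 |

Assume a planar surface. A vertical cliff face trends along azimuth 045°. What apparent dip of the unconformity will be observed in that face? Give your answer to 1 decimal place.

15.3°

Let the plane be z = a·x + b·y + c.
TP-B−TP-A: 655a + 1512b = −819;  TP-C−TP-A: 593a + 419b = −114.
Solving gives a = 0.27451, b = −0.66059.
Unit vector along 045° is (sin 45°, cos 45°) = (0.7071, 0.7071).
Slope in that direction = a·(0.7071) + b·(0.7071) = −0.27300.
Apparent dip = arctan|0.27300| = 15.3° (true dip is 35.6°, so apparent ≤ true as expected).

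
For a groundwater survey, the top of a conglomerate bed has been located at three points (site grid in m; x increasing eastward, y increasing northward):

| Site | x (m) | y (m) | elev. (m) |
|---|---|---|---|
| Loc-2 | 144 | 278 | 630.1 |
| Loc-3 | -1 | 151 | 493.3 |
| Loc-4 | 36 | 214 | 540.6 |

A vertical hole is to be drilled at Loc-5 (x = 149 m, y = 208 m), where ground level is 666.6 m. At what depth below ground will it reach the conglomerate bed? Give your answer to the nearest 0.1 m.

61.9 m

Let the plane be z = a·x + b·y + c.
Loc-3−Loc-2: −145a − 127b = −136.8;  Loc-4−Loc-2: −108a − 64b = −89.5.
Solving gives a = 0.58866, b = 0.40507.
Then c = 630.1 − a·144 − b·278 = 432.72.
At (149, 208): z_contact = 87.71 + 84.26 + 432.72 = 604.69 m.
Depth below ground = 666.6 − 604.69 = 61.9 m.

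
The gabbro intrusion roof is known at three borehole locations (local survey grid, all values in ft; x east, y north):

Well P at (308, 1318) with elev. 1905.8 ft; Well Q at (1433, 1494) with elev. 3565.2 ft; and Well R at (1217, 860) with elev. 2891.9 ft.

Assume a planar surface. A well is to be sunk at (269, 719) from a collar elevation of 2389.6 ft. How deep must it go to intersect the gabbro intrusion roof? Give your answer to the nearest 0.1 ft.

891.7 ft

Two edge vectors: Well P→Well Q = (1125, 176, 1659.4), Well P→Well R = (909, -458, 986.1).
Normal n = (Well P→Well Q) × (Well P→Well R) = (933558.8, 399032.1, -675234).
So ∂z/∂x = −n_x/n_z = 1.382571 and ∂z/∂y = −n_y/n_z = 0.590954.
Intercept c from Well P: 1905.8 − 425.83 − 778.88 = 701.09.
At (269, 719): z_contact = 371.91 + 424.90 + 701.09 = 1497.90 ft.
Depth below ground = 2389.6 − 1497.90 = 891.7 ft.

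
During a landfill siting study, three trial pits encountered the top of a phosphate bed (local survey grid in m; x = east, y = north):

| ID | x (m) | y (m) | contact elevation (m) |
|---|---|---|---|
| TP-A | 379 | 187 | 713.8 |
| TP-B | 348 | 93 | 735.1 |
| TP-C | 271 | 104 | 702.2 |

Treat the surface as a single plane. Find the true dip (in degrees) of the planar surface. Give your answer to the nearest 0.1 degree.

Let the plane be z = a·x + b·y + c.
TP-B−TP-A: −31a − 94b = 21.3;  TP-C−TP-A: −108a − 83b = −11.6.
Solving gives a = 0.37713, b = −0.35097.
Gradient magnitude |∇z| = √(a² + b²) = √(0.14223 + 0.12318) = 0.51518.
True dip = arctan(0.51518) = 27.3°, dipping toward NW (azimuth ≈ 313°).

27.3°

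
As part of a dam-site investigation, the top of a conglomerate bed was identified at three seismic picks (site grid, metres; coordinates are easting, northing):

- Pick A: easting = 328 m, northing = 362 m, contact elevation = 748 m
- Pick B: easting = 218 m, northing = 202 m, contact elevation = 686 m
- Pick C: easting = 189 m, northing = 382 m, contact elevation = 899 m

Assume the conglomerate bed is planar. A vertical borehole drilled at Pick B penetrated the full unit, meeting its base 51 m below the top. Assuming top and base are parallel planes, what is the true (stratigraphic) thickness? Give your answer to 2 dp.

29.72 m

Let the plane be z = a·easting + b·northing + c.
Pick B−Pick A: −110a − 160b = −62;  Pick C−Pick A: −139a + 20b = 151.
Solving gives a = −0.93781, b = 1.03224.
|∇z| = √(a²+b²) = 1.39463, so dip δ = arctan(1.39463) = 54.36°.
True thickness = vertical thickness × cos δ = 51 × cos 54.36° = 29.72 m.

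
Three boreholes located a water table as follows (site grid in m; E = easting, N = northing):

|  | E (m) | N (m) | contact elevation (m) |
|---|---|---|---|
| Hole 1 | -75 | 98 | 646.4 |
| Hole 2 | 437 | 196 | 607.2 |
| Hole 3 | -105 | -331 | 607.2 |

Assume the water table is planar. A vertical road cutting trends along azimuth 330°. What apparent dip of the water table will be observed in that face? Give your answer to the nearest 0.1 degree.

7.6°

Let the plane be z = a·E + b·N + c.
Hole 2−Hole 1: 512a + 98b = −39.2;  Hole 3−Hole 1: −30a − 429b = −39.2.
Solving gives a = −0.09533, b = 0.09804.
Unit vector along 330° is (sin 330°, cos 330°) = (-0.5000, 0.8660).
Slope in that direction = a·(-0.5000) + b·(0.8660) = 0.13257.
Apparent dip = arctan|0.13257| = 7.6° (true dip is 7.8°, so apparent ≤ true as expected).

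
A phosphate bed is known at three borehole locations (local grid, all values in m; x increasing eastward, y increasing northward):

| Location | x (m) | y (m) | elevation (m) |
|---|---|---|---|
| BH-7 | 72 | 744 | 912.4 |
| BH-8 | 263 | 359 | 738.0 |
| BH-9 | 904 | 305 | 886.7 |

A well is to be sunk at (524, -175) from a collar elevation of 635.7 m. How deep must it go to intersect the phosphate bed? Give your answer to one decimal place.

Two edge vectors: BH-7→BH-8 = (191, -385, -174.4), BH-7→BH-9 = (832, -439, -25.7).
Normal n = (BH-7→BH-8) × (BH-7→BH-9) = (-66667.1, -140192.1, 236471).
So ∂z/∂x = −n_x/n_z = 0.28193 and ∂z/∂y = −n_y/n_z = 0.59285.
Intercept c from BH-7: 912.4 − 20.30 − 441.08 = 451.02.
At (524, -175): z_contact = 147.73 − 103.75 + 451.02 = 495.00 m.
Depth below ground = 635.7 − 495.00 = 140.7 m.

140.7 m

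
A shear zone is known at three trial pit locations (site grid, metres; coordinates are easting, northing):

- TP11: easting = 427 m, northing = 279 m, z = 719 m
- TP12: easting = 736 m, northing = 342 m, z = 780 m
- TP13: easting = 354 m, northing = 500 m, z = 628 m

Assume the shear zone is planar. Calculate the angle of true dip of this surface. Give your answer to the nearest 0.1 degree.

22.7°

Two edge vectors: TP11→TP12 = (309, 63, 61), TP11→TP13 = (-73, 221, -91).
Normal n = (TP11→TP12) × (TP11→TP13) = (-19214, 23666, 72888).
So ∂z/∂easting = −n_x/n_z = 0.26361 and ∂z/∂northing = −n_y/n_z = −0.32469.
Gradient magnitude |∇z| = √(a² + b²) = √(0.06949 + 0.10542) = 0.41823.
True dip = arctan(0.41823) = 22.7°, dipping toward NW (azimuth ≈ 321°).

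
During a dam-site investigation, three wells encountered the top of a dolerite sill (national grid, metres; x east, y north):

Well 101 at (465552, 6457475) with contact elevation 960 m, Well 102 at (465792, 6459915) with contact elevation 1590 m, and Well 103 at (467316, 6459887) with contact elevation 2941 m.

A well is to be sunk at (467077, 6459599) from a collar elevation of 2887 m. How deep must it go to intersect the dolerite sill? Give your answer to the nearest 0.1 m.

Let the plane be z = a·x + b·y + c.
Well 102−Well 101: 240a + 2440b = 630;  Well 103−Well 101: 1764a + 2412b = 1981.
Solving gives a = 0.889619035, b = 0.170693210.
Then c = 960 − a·465552 − b·6457475 = −1515451.06.
At (467077, 6459599): z_contact = 415520.59 + 1102609.69 − 1515451.06 = 2679.22 m.
Depth below ground = 2887 − 2679.22 = 207.8 m.

207.8 m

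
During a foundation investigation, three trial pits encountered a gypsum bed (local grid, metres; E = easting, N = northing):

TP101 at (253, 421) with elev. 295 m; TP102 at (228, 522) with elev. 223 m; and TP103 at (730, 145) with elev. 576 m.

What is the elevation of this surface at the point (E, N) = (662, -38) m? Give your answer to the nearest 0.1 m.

683.1 m

Let the plane be z = a·E + b·N + c.
TP102−TP101: −25a + 101b = −72;  TP103−TP101: 477a − 276b = 281.
Solving gives a = 0.20614, b = −0.66185.
Then c = 295 − a·253 − b·421 = 521.48.
At (662, -38): z = 136.5 + 25.2 + 521.48 = 683.1 m.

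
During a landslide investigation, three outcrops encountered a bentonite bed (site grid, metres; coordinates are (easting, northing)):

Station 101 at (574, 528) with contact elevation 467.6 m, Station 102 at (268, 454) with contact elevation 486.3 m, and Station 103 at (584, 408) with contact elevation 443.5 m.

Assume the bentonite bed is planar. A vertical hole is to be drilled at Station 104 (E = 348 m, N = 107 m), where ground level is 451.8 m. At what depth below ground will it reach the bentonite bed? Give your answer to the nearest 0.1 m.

Two edge vectors: Station 101→Station 102 = (-306, -74, 18.7), Station 101→Station 103 = (10, -120, -24.1).
Normal n = (Station 101→Station 102) × (Station 101→Station 103) = (4027.4, -7187.6, 37460).
So ∂z/∂E = −n_x/n_z = −0.10751 and ∂z/∂N = −n_y/n_z = 0.19187.
Intercept c from Station 101: 467.6 + 61.71 − 101.31 = 428.00.
At (348, 107): z_contact = −37.41 + 20.53 + 428.00 = 411.12 m.
Depth below ground = 451.8 − 411.12 = 40.7 m.

40.7 m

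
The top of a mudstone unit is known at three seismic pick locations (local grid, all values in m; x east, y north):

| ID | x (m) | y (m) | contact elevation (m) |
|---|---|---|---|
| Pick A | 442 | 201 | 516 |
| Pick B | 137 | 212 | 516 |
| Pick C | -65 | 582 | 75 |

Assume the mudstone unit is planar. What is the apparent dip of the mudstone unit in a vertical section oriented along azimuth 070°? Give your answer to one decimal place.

Let the plane be z = a·x + b·y + c.
Pick B−Pick A: −305a + 11b = 0;  Pick C−Pick A: −507a + 381b = −441.
Solving gives a = −0.04385, b = −1.21583.
Unit vector along 070° is (sin 70°, cos 70°) = (0.9397, 0.3420).
Slope in that direction = a·(0.9397) + b·(0.3420) = −0.45704.
Apparent dip = arctan|0.45704| = 24.6° (true dip is 50.6°, so apparent ≤ true as expected).

24.6°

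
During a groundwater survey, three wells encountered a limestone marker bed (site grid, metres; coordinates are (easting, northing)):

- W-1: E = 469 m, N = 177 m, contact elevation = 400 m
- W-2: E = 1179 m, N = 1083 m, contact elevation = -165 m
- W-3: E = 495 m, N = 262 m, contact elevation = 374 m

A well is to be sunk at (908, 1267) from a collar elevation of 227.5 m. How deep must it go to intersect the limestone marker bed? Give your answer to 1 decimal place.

231.1 m

Two edge vectors: W-1→W-2 = (710, 906, -565), W-1→W-3 = (26, 85, -26).
Normal n = (W-1→W-2) × (W-1→W-3) = (24469, 3770, 36794).
So ∂z/∂E = −n_x/n_z = −0.665027 and ∂z/∂N = −n_y/n_z = −0.102462.
Intercept c from W-1: 400 + 311.90 + 18.14 = 730.03.
At (908, 1267): z_contact = −603.84 − 129.82 + 730.03 = -3.63 m.
Depth below ground = 227.5 − (-3.63) = 231.1 m.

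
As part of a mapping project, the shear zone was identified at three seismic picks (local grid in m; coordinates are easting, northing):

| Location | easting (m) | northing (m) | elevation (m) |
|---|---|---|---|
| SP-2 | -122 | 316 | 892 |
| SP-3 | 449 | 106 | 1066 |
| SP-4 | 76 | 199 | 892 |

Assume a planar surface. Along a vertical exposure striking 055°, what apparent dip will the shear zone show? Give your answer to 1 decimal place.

Two edge vectors: SP-2→SP-3 = (571, -210, 174), SP-2→SP-4 = (198, -117, 0).
Normal n = (SP-2→SP-3) × (SP-2→SP-4) = (20358, 34452, -25227).
So ∂z/∂easting = −n_x/n_z = 0.80699 and ∂z/∂northing = −n_y/n_z = 1.36568.
Unit vector along 055° is (sin 55°, cos 55°) = (0.8192, 0.5736).
Slope in that direction = a·(0.8192) + b·(0.5736) = 1.44437.
Apparent dip = arctan|1.44437| = 55.3° (true dip is 57.8°, so apparent ≤ true as expected).

55.3°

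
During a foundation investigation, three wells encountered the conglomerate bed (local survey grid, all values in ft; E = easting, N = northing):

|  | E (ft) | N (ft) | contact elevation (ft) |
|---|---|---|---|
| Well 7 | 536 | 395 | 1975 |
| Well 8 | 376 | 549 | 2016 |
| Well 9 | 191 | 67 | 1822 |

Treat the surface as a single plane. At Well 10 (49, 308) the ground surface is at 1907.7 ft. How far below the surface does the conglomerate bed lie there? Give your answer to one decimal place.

11.2 ft

Two edge vectors: Well 7→Well 8 = (-160, 154, 41), Well 7→Well 9 = (-345, -328, -153).
Normal n = (Well 7→Well 8) × (Well 7→Well 9) = (-10114, -38625, 105610).
So ∂z/∂E = −n_x/n_z = 0.09577 and ∂z/∂N = −n_y/n_z = 0.36573.
Intercept c from Well 7: 1975 − 51.33 − 144.46 = 1779.20.
At (49, 308): z_contact = 4.69 + 112.65 + 1779.20 = 1896.54 ft.
Depth below ground = 1907.7 − 1896.54 = 11.2 ft.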